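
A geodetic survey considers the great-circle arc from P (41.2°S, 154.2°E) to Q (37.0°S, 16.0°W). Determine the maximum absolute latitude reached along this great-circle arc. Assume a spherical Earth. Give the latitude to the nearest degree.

The great circle lies in the plane with unit normal n̂ = (p₁ × p₂)/|p₁ × p₂|.
Here n̂_z ≈ -0.104; the vertex latitude is φ_max = arccos|n̂_z| ≈ 84.0°.

≈ 84°S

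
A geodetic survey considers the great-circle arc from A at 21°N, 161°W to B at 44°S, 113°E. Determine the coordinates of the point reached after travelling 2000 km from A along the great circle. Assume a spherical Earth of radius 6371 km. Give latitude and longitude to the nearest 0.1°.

≈ 8.3°N, 174.2°W

The haversine formula gives a central angle δ ≈ 1.774 rad (101.7°) between the endpoints. The total great-circle distance is δ·R ≈ 1.774 × 6371 ≈ 11304 km, so the target fraction is f = 2000/11304 ≈ 0.177.
Interpolate at f ≈ 0.177 with slerp weights a = sin((1−f)δ)/sin δ ≈ 1.015, b = sin(fδ)/sin δ ≈ 0.315.
p = a·p₁ + b·p₂ ≈ (-0.984, -0.100, 0.145); φ = arcsin(p_z) ≈ 8.32°, λ = atan2(p_y, p_x) ≈ -174.22°.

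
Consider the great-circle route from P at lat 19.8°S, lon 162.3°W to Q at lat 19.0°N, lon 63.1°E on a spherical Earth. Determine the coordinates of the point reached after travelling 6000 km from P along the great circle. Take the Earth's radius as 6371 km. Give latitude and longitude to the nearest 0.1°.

≈ lat 6.2°S, lon 143.9°E

From cos δ = sin φ₁ sin φ₂ + cos φ₁ cos φ₂ cos Δλ, the central angle is δ ≈ 2.396 rad (137.3°). The total great-circle distance is δ·R ≈ 2.396 × 6371 ≈ 15267 km, so the target fraction is f = 6000/15267 ≈ 0.393.
Interpolate at f ≈ 0.393 with slerp weights a = sin((1−f)δ)/sin δ ≈ 1.465, b = sin(fδ)/sin δ ≈ 1.192.
p = a·p₁ + b·p₂ ≈ (-0.803, 0.586, -0.108); φ = arcsin(p_z) ≈ -6.20°, λ = atan2(p_y, p_x) ≈ 143.85°.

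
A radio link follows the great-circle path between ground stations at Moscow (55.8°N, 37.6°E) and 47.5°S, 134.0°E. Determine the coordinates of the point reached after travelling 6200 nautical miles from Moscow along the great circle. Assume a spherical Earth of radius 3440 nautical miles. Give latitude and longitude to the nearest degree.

The haversine formula gives a central angle δ ≈ 2.281 rad (130.7°) between the endpoints. The total great-circle distance is δ·R ≈ 2.281 × 3440 ≈ 7847 nmi, so the target fraction is f = 6200/7847 ≈ 0.790.
Interpolate at f ≈ 0.790 with slerp weights a = sin((1−f)δ)/sin δ ≈ 0.608, b = sin(fδ)/sin δ ≈ 1.284.
p = a·p₁ + b·p₂ ≈ (-0.332, 0.832, -0.444); φ = arcsin(p_z) ≈ -26.35°, λ = atan2(p_y, p_x) ≈ 111.74°.

≈ 26°S, 112°E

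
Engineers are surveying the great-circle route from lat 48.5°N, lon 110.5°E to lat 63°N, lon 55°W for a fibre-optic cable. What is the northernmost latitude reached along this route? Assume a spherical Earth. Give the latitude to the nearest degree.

The great circle lies in the plane with unit normal n̂ = (p₁ × p₂)/|p₁ × p₂|.
Here n̂_z ≈ -0.081; the vertex latitude is φ_max = arccos|n̂_z| ≈ 85.3°.
Check via Clairaut: cos φ_max = |cos φ₁| · sin C = cos(48.5°)·sin(7.0°) ≈ 0.081, again giving ≈ 85.3°.

≈ 85°N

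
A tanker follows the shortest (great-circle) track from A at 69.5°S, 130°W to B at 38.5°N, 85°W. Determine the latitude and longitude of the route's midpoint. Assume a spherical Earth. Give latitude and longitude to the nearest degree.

≈ 17°S, 99°W

Convert each endpoint to a unit vector on the sphere (x = cos φ cos λ, y = cos φ sin λ, z = sin φ).
The central angle between the endpoints is δ = arccos(p₁·p₂) ≈ 1.971 rad (112.9°).
Interpolate at f = 1/2 with slerp weights a = sin((1−f)δ)/sin δ ≈ 0.905, b = sin(fδ)/sin δ ≈ 0.905.
p = a·p₁ + b·p₂ ≈ (-0.142, -0.948, -0.284); φ = arcsin(p_z) ≈ -16.51°, λ = atan2(p_y, p_x) ≈ -98.52°.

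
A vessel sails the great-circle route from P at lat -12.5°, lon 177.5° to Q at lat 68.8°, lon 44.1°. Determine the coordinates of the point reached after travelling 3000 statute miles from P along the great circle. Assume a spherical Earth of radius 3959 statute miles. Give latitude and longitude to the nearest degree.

Write both endpoints as unit vectors p₁, p₂ with components (cos φ cos λ, cos φ sin λ, sin φ).
The central angle between the endpoints is δ = arccos(p₁·p₂) ≈ 2.031 rad (116.4°). The total great-circle distance is δ·R ≈ 2.031 × 3959 ≈ 8042 mi, so the target fraction is f = 3000/8042 ≈ 0.373.
Interpolate at f ≈ 0.373 with slerp weights a = sin((1−f)δ)/sin δ ≈ 1.067, b = sin(fδ)/sin δ ≈ 0.767.
p = a·p₁ + b·p₂ ≈ (-0.842, 0.239, 0.484); φ = arcsin(p_z) ≈ 28.97°, λ = atan2(p_y, p_x) ≈ 164.18°.

≈ lat 29°, lon 164°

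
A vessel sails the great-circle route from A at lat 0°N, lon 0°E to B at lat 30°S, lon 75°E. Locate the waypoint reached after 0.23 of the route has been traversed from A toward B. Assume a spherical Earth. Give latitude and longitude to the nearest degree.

The haversine formula gives a central angle δ ≈ 1.345 rad (77.0°) between the endpoints.
Interpolate at f = 0.23 with slerp weights a = sin((1−f)δ)/sin δ ≈ 0.883, b = sin(fδ)/sin δ ≈ 0.312.
p = a·p₁ + b·p₂ ≈ (0.953, 0.261, -0.156); φ = arcsin(p_z) ≈ -8.98°, λ = atan2(p_y, p_x) ≈ 15.34°.

≈ lat 9°S, lon 15°E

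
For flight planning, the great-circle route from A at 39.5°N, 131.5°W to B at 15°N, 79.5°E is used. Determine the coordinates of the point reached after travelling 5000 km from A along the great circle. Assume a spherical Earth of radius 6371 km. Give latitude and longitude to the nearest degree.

Write both endpoints as unit vectors p₁, p₂ with components (cos φ cos λ, cos φ sin λ, sin φ).
The central angle between the endpoints is δ = arccos(p₁·p₂) ≈ 2.065 rad (118.3°). The total great-circle distance is δ·R ≈ 2.065 × 6371 ≈ 13155 km, so the target fraction is f = 5000/13155 ≈ 0.380.
Interpolate at f ≈ 0.380 with slerp weights a = sin((1−f)δ)/sin δ ≈ 1.088, b = sin(fδ)/sin δ ≈ 0.803.
p = a·p₁ + b·p₂ ≈ (-0.415, 0.133, 0.900); φ = arcsin(p_z) ≈ 64.15°, λ = atan2(p_y, p_x) ≈ 162.17°.

≈ 64°N, 162°E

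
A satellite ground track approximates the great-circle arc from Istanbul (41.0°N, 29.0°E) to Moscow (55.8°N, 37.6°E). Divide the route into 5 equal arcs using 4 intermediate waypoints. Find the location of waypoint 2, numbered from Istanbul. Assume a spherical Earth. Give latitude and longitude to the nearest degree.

Write both endpoints as unit vectors p₁, p₂ with components (cos φ cos λ, cos φ sin λ, sin φ).
The central angle between the endpoints is δ = arccos(p₁·p₂) ≈ 0.276 rad (15.8°).
Interpolate at f = 2/5 with slerp weights a = sin((1−f)δ)/sin δ ≈ 0.605, b = sin(fδ)/sin δ ≈ 0.404.
p = a·p₁ + b·p₂ ≈ (0.579, 0.360, 0.731); φ = arcsin(p_z) ≈ 46.99°, λ = atan2(p_y, p_x) ≈ 31.86°.

≈ 47°N, 32°E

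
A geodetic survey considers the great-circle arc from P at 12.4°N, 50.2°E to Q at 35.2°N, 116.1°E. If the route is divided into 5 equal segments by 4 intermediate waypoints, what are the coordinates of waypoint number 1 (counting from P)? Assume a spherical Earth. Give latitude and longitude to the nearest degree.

≈ 19°N, 61°E

Convert each endpoint to a unit vector on the sphere (x = cos φ cos λ, y = cos φ sin λ, z = sin φ).
The central angle between the endpoints is δ = arccos(p₁·p₂) ≈ 1.104 rad (63.3°).
Interpolate at f = 1/5 with slerp weights a = sin((1−f)δ)/sin δ ≈ 0.865, b = sin(fδ)/sin δ ≈ 0.245.
p = a·p₁ + b·p₂ ≈ (0.453, 0.829, 0.327); φ = arcsin(p_z) ≈ 19.10°, λ = atan2(p_y, p_x) ≈ 61.36°.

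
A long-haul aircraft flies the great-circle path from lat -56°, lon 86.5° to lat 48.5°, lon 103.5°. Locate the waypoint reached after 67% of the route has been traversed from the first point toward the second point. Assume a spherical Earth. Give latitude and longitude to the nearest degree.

Write both endpoints as unit vectors p₁, p₂ with components (cos φ cos λ, cos φ sin λ, sin φ).
The central angle between the endpoints is δ = arccos(p₁·p₂) ≈ 1.841 rad (105.5°).
Interpolate at f = 0.67 with slerp weights a = sin((1−f)δ)/sin δ ≈ 0.592, b = sin(fδ)/sin δ ≈ 0.979.
p = a·p₁ + b·p₂ ≈ (-0.131, 0.961, 0.242); φ = arcsin(p_z) ≈ 14.02°, λ = atan2(p_y, p_x) ≈ 97.77°.

≈ lat 14°, lon 98°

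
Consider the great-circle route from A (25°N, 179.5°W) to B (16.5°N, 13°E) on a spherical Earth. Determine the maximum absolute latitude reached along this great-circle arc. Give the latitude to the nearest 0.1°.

The great circle lies in the plane with unit normal n̂ = (p₁ × p₂)/|p₁ × p₂|.
Here n̂_z ≈ -0.274; the vertex latitude is φ_max = arccos|n̂_z| ≈ 74.1°.

≈ 74.1°N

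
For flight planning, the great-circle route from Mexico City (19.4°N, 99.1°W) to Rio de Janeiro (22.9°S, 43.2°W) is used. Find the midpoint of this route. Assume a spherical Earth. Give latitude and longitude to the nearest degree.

Write both endpoints as unit vectors p₁, p₂ with components (cos φ cos λ, cos φ sin λ, sin φ).
The central angle between the endpoints is δ = arccos(p₁·p₂) ≈ 1.205 rad (69.0°).
Interpolate at f = 1/2 with slerp weights a = sin((1−f)δ)/sin δ ≈ 0.607, b = sin(fδ)/sin δ ≈ 0.607.
p = a·p₁ + b·p₂ ≈ (0.317, -0.948, -0.035); φ = arcsin(p_z) ≈ -1.98°, λ = atan2(p_y, p_x) ≈ -71.51°.

≈ (2°S, 72°W)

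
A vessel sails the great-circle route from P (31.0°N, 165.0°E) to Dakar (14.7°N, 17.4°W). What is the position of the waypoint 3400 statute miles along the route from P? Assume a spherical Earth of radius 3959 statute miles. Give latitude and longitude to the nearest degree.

Convert each endpoint to a unit vector on the sphere (x = cos φ cos λ, y = cos φ sin λ, z = sin φ).
The central angle between the endpoints is δ = arccos(p₁·p₂) ≈ 2.343 rad (134.2°). The total great-circle distance is δ·R ≈ 2.343 × 3959 ≈ 9276 mi, so the target fraction is f = 3400/9276 ≈ 0.367.
Interpolate at f ≈ 0.367 with slerp weights a = sin((1−f)δ)/sin δ ≈ 1.391, b = sin(fδ)/sin δ ≈ 1.057.
p = a·p₁ + b·p₂ ≈ (-0.176, 0.003, 0.984); φ = arcsin(p_z) ≈ 79.86°, λ = atan2(p_y, p_x) ≈ 179.07°.

≈ (80°N, 179°E)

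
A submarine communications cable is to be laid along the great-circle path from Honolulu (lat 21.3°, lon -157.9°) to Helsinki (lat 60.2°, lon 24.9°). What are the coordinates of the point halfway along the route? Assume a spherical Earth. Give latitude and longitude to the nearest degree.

≈ lat 70°, lon -161°

From cos δ = sin φ₁ sin φ₂ + cos φ₁ cos φ₂ cos Δλ, the central angle is δ ≈ 1.719 rad (98.5°).
Interpolate at f = 1/2 with slerp weights a = sin((1−f)δ)/sin δ ≈ 0.766, b = sin(fδ)/sin δ ≈ 0.766.
p = a·p₁ + b·p₂ ≈ (-0.316, -0.108, 0.943); φ = arcsin(p_z) ≈ 70.50°, λ = atan2(p_y, p_x) ≈ -161.09°.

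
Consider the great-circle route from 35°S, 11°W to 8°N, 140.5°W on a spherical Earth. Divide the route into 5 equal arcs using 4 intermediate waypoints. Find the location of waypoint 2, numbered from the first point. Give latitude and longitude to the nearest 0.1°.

The haversine formula gives a central angle δ ≈ 2.209 rad (126.6°) between the endpoints.
Interpolate at f = 2/5 with slerp weights a = sin((1−f)δ)/sin δ ≈ 1.208, b = sin(fδ)/sin δ ≈ 0.963.
p = a·p₁ + b·p₂ ≈ (0.236, -0.795, -0.559); φ = arcsin(p_z) ≈ -33.97°, λ = atan2(p_y, p_x) ≈ -73.49°.

≈ 34.0°S, 73.5°W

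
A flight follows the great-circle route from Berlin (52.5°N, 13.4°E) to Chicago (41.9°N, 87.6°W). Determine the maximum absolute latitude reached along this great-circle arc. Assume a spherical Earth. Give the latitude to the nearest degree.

≈ 60°N

The great circle lies in the plane with unit normal n̂ = (p₁ × p₂)/|p₁ × p₂|.
Here n̂_z ≈ -0.496; the vertex latitude is φ_max = arccos|n̂_z| ≈ 60.2°.
Check via Clairaut: cos φ_max = |cos φ₁| · sin C = cos(52.5°)·sin(54.6°) ≈ 0.496, again giving ≈ 60.2°.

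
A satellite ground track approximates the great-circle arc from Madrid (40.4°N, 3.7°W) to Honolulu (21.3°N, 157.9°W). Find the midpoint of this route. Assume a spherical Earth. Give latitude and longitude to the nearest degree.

≈ 68°N, 104°W

Convert each endpoint to a unit vector on the sphere (x = cos φ cos λ, y = cos φ sin λ, z = sin φ).
The central angle between the endpoints is δ = arccos(p₁·p₂) ≈ 1.986 rad (113.8°).
Interpolate at f = 1/2 with slerp weights a = sin((1−f)δ)/sin δ ≈ 0.915, b = sin(fδ)/sin δ ≈ 0.915.
p = a·p₁ + b·p₂ ≈ (-0.095, -0.366, 0.926); φ = arcsin(p_z) ≈ 67.80°, λ = atan2(p_y, p_x) ≈ -104.49°.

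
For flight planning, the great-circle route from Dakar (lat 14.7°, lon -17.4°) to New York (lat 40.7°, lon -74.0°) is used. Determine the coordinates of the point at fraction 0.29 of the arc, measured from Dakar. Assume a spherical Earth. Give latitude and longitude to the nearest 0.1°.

≈ lat 24.5°, lon -30.9°

Write both endpoints as unit vectors p₁, p₂ with components (cos φ cos λ, cos φ sin λ, sin φ).
The central angle between the endpoints is δ = arccos(p₁·p₂) ≈ 0.965 rad (55.3°).
Interpolate at f = 0.29 with slerp weights a = sin((1−f)δ)/sin δ ≈ 0.770, b = sin(fδ)/sin δ ≈ 0.336.
p = a·p₁ + b·p₂ ≈ (0.781, -0.468, 0.414); φ = arcsin(p_z) ≈ 24.49°, λ = atan2(p_y, p_x) ≈ -30.92°.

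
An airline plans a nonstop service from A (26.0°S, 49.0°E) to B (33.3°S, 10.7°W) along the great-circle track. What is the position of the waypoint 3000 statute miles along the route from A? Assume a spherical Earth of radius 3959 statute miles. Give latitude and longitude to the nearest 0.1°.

≈ (34.1°S, 0.8°W)

Convert each endpoint to a unit vector on the sphere (x = cos φ cos λ, y = cos φ sin λ, z = sin φ).
The central angle between the endpoints is δ = arccos(p₁·p₂) ≈ 0.902 rad (51.7°). The total great-circle distance is δ·R ≈ 0.902 × 3959 ≈ 3573 mi, so the target fraction is f = 3000/3573 ≈ 0.840.
Interpolate at f ≈ 0.840 with slerp weights a = sin((1−f)δ)/sin δ ≈ 0.184, b = sin(fδ)/sin δ ≈ 0.876.
p = a·p₁ + b·p₂ ≈ (0.828, -0.011, -0.561); φ = arcsin(p_z) ≈ -34.15°, λ = atan2(p_y, p_x) ≈ -0.78°.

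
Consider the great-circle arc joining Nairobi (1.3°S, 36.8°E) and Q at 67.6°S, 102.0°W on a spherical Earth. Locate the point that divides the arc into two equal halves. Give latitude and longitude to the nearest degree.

Convert each endpoint to a unit vector on the sphere (x = cos φ cos λ, y = cos φ sin λ, z = sin φ).
The central angle between the endpoints is δ = arccos(p₁·p₂) ≈ 1.840 rad (105.4°).
Interpolate at f = 1/2 with slerp weights a = sin((1−f)δ)/sin δ ≈ 0.825, b = sin(fδ)/sin δ ≈ 0.825.
p = a·p₁ + b·p₂ ≈ (0.595, 0.187, -0.782); φ = arcsin(p_z) ≈ -51.41°, λ = atan2(p_y, p_x) ≈ 17.41°.

≈ 51°S, 17°E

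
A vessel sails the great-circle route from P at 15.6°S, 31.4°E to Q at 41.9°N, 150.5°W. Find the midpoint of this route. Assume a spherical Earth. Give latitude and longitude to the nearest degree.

≈ 61°N, 38°E

Convert each endpoint to a unit vector on the sphere (x = cos φ cos λ, y = cos φ sin λ, z = sin φ).
The central angle between the endpoints is δ = arccos(p₁·p₂) ≈ 2.682 rad (153.6°).
Interpolate at f = 1/2 with slerp weights a = sin((1−f)δ)/sin δ ≈ 2.194, b = sin(fδ)/sin δ ≈ 2.194.
p = a·p₁ + b·p₂ ≈ (0.382, 0.297, 0.875); φ = arcsin(p_z) ≈ 61.05°, λ = atan2(p_y, p_x) ≈ 37.82°.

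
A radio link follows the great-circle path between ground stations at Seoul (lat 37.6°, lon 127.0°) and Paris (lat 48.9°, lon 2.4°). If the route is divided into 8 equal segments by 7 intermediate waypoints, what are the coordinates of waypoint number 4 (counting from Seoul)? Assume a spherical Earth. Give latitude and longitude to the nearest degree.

≈ lat 63°, lon 75°

Write both endpoints as unit vectors p₁, p₂ with components (cos φ cos λ, cos φ sin λ, sin φ).
The central angle between the endpoints is δ = arccos(p₁·p₂) ≈ 1.406 rad (80.6°).
Interpolate at f = 4/8 with slerp weights a = sin((1−f)δ)/sin δ ≈ 0.655, b = sin(fδ)/sin δ ≈ 0.655.
p = a·p₁ + b·p₂ ≈ (0.118, 0.433, 0.894); φ = arcsin(p_z) ≈ 63.35°, λ = atan2(p_y, p_x) ≈ 74.75°.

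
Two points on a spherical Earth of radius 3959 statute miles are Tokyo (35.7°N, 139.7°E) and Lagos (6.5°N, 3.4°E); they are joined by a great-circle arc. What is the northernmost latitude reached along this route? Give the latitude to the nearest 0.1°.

≈ 49.4°N

The great circle lies in the plane with unit normal n̂ = (p₁ × p₂)/|p₁ × p₂|.
Here n̂_z ≈ -0.651; the vertex latitude is φ_max = arccos|n̂_z| ≈ 49.4°.
Check via Clairaut: cos φ_max = |cos φ₁| · sin C = cos(35.7°)·sin(53.3°) ≈ 0.651, again giving ≈ 49.4°.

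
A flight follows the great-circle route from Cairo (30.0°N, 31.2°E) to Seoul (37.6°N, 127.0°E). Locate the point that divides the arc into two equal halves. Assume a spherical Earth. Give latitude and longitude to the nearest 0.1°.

Convert each endpoint to a unit vector on the sphere (x = cos φ cos λ, y = cos φ sin λ, z = sin φ).
The central angle between the endpoints is δ = arccos(p₁·p₂) ≈ 1.333 rad (76.4°).
Interpolate at f = 1/2 with slerp weights a = sin((1−f)δ)/sin δ ≈ 0.636, b = sin(fδ)/sin δ ≈ 0.636.
p = a·p₁ + b·p₂ ≈ (0.168, 0.688, 0.706); φ = arcsin(p_z) ≈ 44.92°, λ = atan2(p_y, p_x) ≈ 76.28°.

≈ 44.9°N, 76.3°E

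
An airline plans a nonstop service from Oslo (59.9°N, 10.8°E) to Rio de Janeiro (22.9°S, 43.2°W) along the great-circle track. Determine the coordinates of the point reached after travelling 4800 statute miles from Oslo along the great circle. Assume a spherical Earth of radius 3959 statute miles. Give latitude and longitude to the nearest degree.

Write both endpoints as unit vectors p₁, p₂ with components (cos φ cos λ, cos φ sin λ, sin φ).
The central angle between the endpoints is δ = arccos(p₁·p₂) ≈ 1.636 rad (93.7°). The total great-circle distance is δ·R ≈ 1.636 × 3959 ≈ 6477 mi, so the target fraction is f = 4800/6477 ≈ 0.741.
Interpolate at f ≈ 0.741 with slerp weights a = sin((1−f)δ)/sin δ ≈ 0.412, b = sin(fδ)/sin δ ≈ 0.938.
p = a·p₁ + b·p₂ ≈ (0.833, -0.553, -0.009); φ = arcsin(p_z) ≈ -0.51°, λ = atan2(p_y, p_x) ≈ -33.58°.

≈ 1°S, 34°W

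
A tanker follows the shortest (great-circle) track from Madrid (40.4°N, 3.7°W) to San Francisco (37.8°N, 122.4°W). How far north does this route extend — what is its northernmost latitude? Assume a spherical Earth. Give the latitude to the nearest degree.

≈ 58°N

The great circle lies in the plane with unit normal n̂ = (p₁ × p₂)/|p₁ × p₂|.
Here n̂_z ≈ -0.531; the vertex latitude is φ_max = arccos|n̂_z| ≈ 57.9°.
Check via Clairaut: cos φ_max = |cos φ₁| · sin C = cos(40.4°)·sin(44.2°) ≈ 0.531, again giving ≈ 57.9°.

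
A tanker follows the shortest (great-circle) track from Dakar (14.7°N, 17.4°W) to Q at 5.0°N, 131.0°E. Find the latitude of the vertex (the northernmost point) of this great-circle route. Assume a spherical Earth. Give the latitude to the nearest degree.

≈ 33°N

The great circle lies in the plane with unit normal n̂ = (p₁ × p₂)/|p₁ × p₂|.
Here n̂_z ≈ +0.839; the vertex latitude is φ_max = arccos|n̂_z| ≈ 33.0°.
Check via Clairaut: cos φ_max = |cos φ₁| · sin C = cos(14.7°)·sin(60.1°) ≈ 0.839, again giving ≈ 33.0°.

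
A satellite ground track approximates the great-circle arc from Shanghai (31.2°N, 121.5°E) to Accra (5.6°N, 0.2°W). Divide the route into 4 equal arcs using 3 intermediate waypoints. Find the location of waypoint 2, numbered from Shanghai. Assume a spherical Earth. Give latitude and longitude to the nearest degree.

Write both endpoints as unit vectors p₁, p₂ with components (cos φ cos λ, cos φ sin λ, sin φ).
The central angle between the endpoints is δ = arccos(p₁·p₂) ≈ 1.979 rad (113.4°).
Interpolate at f = 2/4 with slerp weights a = sin((1−f)δ)/sin δ ≈ 0.910, b = sin(fδ)/sin δ ≈ 0.910.
p = a·p₁ + b·p₂ ≈ (0.499, 0.661, 0.560); φ = arcsin(p_z) ≈ 34.09°, λ = atan2(p_y, p_x) ≈ 52.93°.

≈ 34°N, 53°E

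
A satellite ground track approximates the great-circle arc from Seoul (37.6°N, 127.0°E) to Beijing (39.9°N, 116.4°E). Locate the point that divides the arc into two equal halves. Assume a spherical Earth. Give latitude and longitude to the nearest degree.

≈ 39°N, 122°E

Write both endpoints as unit vectors p₁, p₂ with components (cos φ cos λ, cos φ sin λ, sin φ).
The central angle between the endpoints is δ = arccos(p₁·p₂) ≈ 0.150 rad (8.6°).
Interpolate at f = 1/2 with slerp weights a = sin((1−f)δ)/sin δ ≈ 0.501, b = sin(fδ)/sin δ ≈ 0.501.
p = a·p₁ + b·p₂ ≈ (-0.410, 0.662, 0.628); φ = arcsin(p_z) ≈ 38.87°, λ = atan2(p_y, p_x) ≈ 121.79°.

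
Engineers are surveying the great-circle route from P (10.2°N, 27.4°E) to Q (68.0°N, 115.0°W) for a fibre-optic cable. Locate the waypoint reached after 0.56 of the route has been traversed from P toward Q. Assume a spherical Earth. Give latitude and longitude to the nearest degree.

≈ (62°N, 4°E)

From cos δ = sin φ₁ sin φ₂ + cos φ₁ cos φ₂ cos Δλ, the central angle is δ ≈ 1.699 rad (97.3°).
Interpolate at f = 0.56 with slerp weights a = sin((1−f)δ)/sin δ ≈ 0.686, b = sin(fδ)/sin δ ≈ 0.821.
p = a·p₁ + b·p₂ ≈ (0.469, 0.032, 0.883); φ = arcsin(p_z) ≈ 61.96°, λ = atan2(p_y, p_x) ≈ 3.87°.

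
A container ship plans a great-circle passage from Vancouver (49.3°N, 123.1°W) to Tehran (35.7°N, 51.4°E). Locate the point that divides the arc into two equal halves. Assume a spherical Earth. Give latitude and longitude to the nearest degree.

≈ 83°N, 30°E

Write both endpoints as unit vectors p₁, p₂ with components (cos φ cos λ, cos φ sin λ, sin φ).
The central angle between the endpoints is δ = arccos(p₁·p₂) ≈ 1.656 rad (94.9°).
Interpolate at f = 1/2 with slerp weights a = sin((1−f)δ)/sin δ ≈ 0.739, b = sin(fδ)/sin δ ≈ 0.739.
p = a·p₁ + b·p₂ ≈ (0.111, 0.065, 0.992); φ = arcsin(p_z) ≈ 82.59°, λ = atan2(p_y, p_x) ≈ 30.42°.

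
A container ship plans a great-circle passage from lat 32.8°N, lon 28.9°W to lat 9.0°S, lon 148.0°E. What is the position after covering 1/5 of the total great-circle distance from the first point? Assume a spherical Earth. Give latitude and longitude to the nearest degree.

≈ lat 64°N, lon 20°W

From cos δ = sin φ₁ sin φ₂ + cos φ₁ cos φ₂ cos Δλ, the central angle is δ ≈ 2.723 rad (156.0°).
Interpolate at f = 1/5 with slerp weights a = sin((1−f)δ)/sin δ ≈ 2.021, b = sin(fδ)/sin δ ≈ 1.275.
p = a·p₁ + b·p₂ ≈ (0.419, -0.153, 0.895); φ = arcsin(p_z) ≈ 63.52°, λ = atan2(p_y, p_x) ≈ -20.11°.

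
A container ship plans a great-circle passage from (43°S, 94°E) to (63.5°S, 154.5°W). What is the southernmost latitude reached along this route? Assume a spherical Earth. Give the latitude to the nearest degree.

≈ 70°S

The great circle lies in the plane with unit normal n̂ = (p₁ × p₂)/|p₁ × p₂|.
Here n̂_z ≈ +0.348; the vertex latitude is φ_max = arccos|n̂_z| ≈ 69.6°.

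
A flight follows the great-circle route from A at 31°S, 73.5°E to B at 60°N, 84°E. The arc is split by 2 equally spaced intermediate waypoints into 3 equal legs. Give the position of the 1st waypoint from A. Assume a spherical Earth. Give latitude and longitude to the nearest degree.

≈ 1°S, 76°E

Convert each endpoint to a unit vector on the sphere (x = cos φ cos λ, y = cos φ sin λ, z = sin φ).
The central angle between the endpoints is δ = arccos(p₁·p₂) ≈ 1.595 rad (91.4°).
Interpolate at f = 1/3 with slerp weights a = sin((1−f)δ)/sin δ ≈ 0.874, b = sin(fδ)/sin δ ≈ 0.507.
p = a·p₁ + b·p₂ ≈ (0.239, 0.971, -0.011); φ = arcsin(p_z) ≈ -0.63°, λ = atan2(p_y, p_x) ≈ 76.15°.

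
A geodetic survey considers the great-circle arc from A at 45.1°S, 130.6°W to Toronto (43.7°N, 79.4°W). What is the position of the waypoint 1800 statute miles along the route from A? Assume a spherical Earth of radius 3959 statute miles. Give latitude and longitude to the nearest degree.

The haversine formula gives a central angle δ ≈ 1.741 rad (99.8°) between the endpoints. The total great-circle distance is δ·R ≈ 1.741 × 3959 ≈ 6894 mi, so the target fraction is f = 1800/6894 ≈ 0.261.
Interpolate at f ≈ 0.261 with slerp weights a = sin((1−f)δ)/sin δ ≈ 0.974, b = sin(fδ)/sin δ ≈ 0.446.
p = a·p₁ + b·p₂ ≈ (-0.388, -0.839, -0.382); φ = arcsin(p_z) ≈ -22.46°, λ = atan2(p_y, p_x) ≈ -114.84°.

≈ 22°S, 115°W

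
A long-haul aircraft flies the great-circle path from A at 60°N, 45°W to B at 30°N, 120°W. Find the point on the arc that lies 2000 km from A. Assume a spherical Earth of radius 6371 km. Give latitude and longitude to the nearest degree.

≈ 57°N, 79°W

The haversine formula gives a central angle δ ≈ 0.994 rad (57.0°) between the endpoints. The total great-circle distance is δ·R ≈ 0.994 × 6371 ≈ 6335 km, so the target fraction is f = 2000/6335 ≈ 0.316.
Interpolate at f ≈ 0.316 with slerp weights a = sin((1−f)δ)/sin δ ≈ 0.750, b = sin(fδ)/sin δ ≈ 0.368.
p = a·p₁ + b·p₂ ≈ (0.106, -0.542, 0.834); φ = arcsin(p_z) ≈ 56.51°, λ = atan2(p_y, p_x) ≈ -78.94°.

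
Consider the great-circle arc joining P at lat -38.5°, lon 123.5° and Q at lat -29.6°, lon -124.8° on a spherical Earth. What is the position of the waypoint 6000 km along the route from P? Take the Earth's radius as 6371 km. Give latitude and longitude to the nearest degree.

≈ lat -48°, lon -161°

The haversine formula gives a central angle δ ≈ 1.515 rad (86.8°) between the endpoints. The total great-circle distance is δ·R ≈ 1.515 × 6371 ≈ 9651 km, so the target fraction is f = 6000/9651 ≈ 0.622.
Interpolate at f ≈ 0.622 with slerp weights a = sin((1−f)δ)/sin δ ≈ 0.543, b = sin(fδ)/sin δ ≈ 0.810.
p = a·p₁ + b·p₂ ≈ (-0.636, -0.224, -0.738); φ = arcsin(p_z) ≈ -47.57°, λ = atan2(p_y, p_x) ≈ -160.63°.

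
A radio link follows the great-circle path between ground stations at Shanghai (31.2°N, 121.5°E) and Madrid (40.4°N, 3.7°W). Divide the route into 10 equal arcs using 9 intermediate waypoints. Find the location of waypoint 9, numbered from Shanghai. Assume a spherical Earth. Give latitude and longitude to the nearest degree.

≈ (47°N, 6°E)

Convert each endpoint to a unit vector on the sphere (x = cos φ cos λ, y = cos φ sin λ, z = sin φ).
The central angle between the endpoints is δ = arccos(p₁·p₂) ≈ 1.611 rad (92.3°).
Interpolate at f = 9/10 with slerp weights a = sin((1−f)δ)/sin δ ≈ 0.160, b = sin(fδ)/sin δ ≈ 0.993.
p = a·p₁ + b·p₂ ≈ (0.683, 0.068, 0.727); φ = arcsin(p_z) ≈ 46.64°, λ = atan2(p_y, p_x) ≈ 5.70°.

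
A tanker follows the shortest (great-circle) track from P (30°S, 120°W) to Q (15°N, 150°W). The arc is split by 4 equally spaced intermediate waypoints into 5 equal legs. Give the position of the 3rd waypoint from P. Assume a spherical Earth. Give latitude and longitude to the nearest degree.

The haversine formula gives a central angle δ ≈ 0.933 rad (53.5°) between the endpoints.
Interpolate at f = 3/5 with slerp weights a = sin((1−f)δ)/sin δ ≈ 0.454, b = sin(fδ)/sin δ ≈ 0.661.
p = a·p₁ + b·p₂ ≈ (-0.749, -0.660, -0.056); φ = arcsin(p_z) ≈ -3.20°, λ = atan2(p_y, p_x) ≈ -138.65°.

≈ (3°S, 139°W)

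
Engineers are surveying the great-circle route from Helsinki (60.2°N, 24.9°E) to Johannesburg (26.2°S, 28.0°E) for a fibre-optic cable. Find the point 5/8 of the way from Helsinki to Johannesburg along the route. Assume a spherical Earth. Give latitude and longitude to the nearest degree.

Write both endpoints as unit vectors p₁, p₂ with components (cos φ cos λ, cos φ sin λ, sin φ).
The central angle between the endpoints is δ = arccos(p₁·p₂) ≈ 1.509 rad (86.4°).
Interpolate at f = 5/8 with slerp weights a = sin((1−f)δ)/sin δ ≈ 0.537, b = sin(fδ)/sin δ ≈ 0.811.
p = a·p₁ + b·p₂ ≈ (0.884, 0.454, 0.108); φ = arcsin(p_z) ≈ 6.20°, λ = atan2(p_y, p_x) ≈ 27.17°.

≈ (6°N, 27°E)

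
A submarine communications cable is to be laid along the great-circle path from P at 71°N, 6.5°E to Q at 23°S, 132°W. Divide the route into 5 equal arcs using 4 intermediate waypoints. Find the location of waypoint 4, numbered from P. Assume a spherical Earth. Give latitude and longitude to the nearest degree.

≈ 1°N, 125°W

Convert each endpoint to a unit vector on the sphere (x = cos φ cos λ, y = cos φ sin λ, z = sin φ).
The central angle between the endpoints is δ = arccos(p₁·p₂) ≈ 2.207 rad (126.4°).
Interpolate at f = 4/5 with slerp weights a = sin((1−f)δ)/sin δ ≈ 0.531, b = sin(fδ)/sin δ ≈ 1.219.
p = a·p₁ + b·p₂ ≈ (-0.579, -0.815, 0.026); φ = arcsin(p_z) ≈ 1.46°, λ = atan2(p_y, p_x) ≈ -125.42°.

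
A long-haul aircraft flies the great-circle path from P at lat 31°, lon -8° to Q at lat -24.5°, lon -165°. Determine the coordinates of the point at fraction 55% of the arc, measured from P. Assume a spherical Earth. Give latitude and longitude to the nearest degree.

≈ lat 12°, lon -102°

The haversine formula gives a central angle δ ≈ 2.769 rad (158.7°) between the endpoints.
Interpolate at f = 0.55 with slerp weights a = sin((1−f)δ)/sin δ ≈ 2.607, b = sin(fδ)/sin δ ≈ 2.747.
p = a·p₁ + b·p₂ ≈ (-0.202, -0.958, 0.203); φ = arcsin(p_z) ≈ 11.73°, λ = atan2(p_y, p_x) ≈ -101.91°.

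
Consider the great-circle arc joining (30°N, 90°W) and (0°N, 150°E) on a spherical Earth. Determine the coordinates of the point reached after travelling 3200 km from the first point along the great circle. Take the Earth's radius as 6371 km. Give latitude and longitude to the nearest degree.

≈ (34°N, 124°W)

Convert each endpoint to a unit vector on the sphere (x = cos φ cos λ, y = cos φ sin λ, z = sin φ).
The central angle between the endpoints is δ = arccos(p₁·p₂) ≈ 2.019 rad (115.7°). The total great-circle distance is δ·R ≈ 2.019 × 6371 ≈ 12861 km, so the target fraction is f = 3200/12861 ≈ 0.249.
Interpolate at f ≈ 0.249 with slerp weights a = sin((1−f)δ)/sin δ ≈ 1.108, b = sin(fδ)/sin δ ≈ 0.534.
p = a·p₁ + b·p₂ ≈ (-0.463, -0.692, 0.554); φ = arcsin(p_z) ≈ 33.63°, λ = atan2(p_y, p_x) ≈ -123.75°.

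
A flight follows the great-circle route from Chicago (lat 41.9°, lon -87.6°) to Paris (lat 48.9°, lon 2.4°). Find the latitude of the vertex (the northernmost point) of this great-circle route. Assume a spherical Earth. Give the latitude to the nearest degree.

The great circle lies in the plane with unit normal n̂ = (p₁ × p₂)/|p₁ × p₂|.
Here n̂_z ≈ +0.566; the vertex latitude is φ_max = arccos|n̂_z| ≈ 55.5°.
Check via Clairaut: cos φ_max = |cos φ₁| · sin C = cos(41.9°)·sin(49.5°) ≈ 0.566, again giving ≈ 55.5°.

≈ 56°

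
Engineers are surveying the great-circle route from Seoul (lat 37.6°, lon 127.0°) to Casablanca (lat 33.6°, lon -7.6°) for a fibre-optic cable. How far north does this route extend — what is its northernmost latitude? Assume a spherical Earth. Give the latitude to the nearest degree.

The great circle lies in the plane with unit normal n̂ = (p₁ × p₂)/|p₁ × p₂|.
Here n̂_z ≈ -0.474; the vertex latitude is φ_max = arccos|n̂_z| ≈ 61.7°.
Check via Clairaut: cos φ_max = |cos φ₁| · sin C = cos(37.6°)·sin(36.7°) ≈ 0.474, again giving ≈ 61.7°.

≈ 62°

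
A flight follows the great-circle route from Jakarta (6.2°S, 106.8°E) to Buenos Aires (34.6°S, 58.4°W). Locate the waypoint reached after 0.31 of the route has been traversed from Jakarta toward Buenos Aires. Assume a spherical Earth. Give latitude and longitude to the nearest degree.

From cos δ = sin φ₁ sin φ₂ + cos φ₁ cos φ₂ cos Δλ, the central angle is δ ≈ 2.389 rad (136.9°).
Interpolate at f = 0.31 with slerp weights a = sin((1−f)δ)/sin δ ≈ 1.458, b = sin(fδ)/sin δ ≈ 0.987.
p = a·p₁ + b·p₂ ≈ (0.007, 0.696, -0.718); φ = arcsin(p_z) ≈ -45.89°, λ = atan2(p_y, p_x) ≈ 89.45°.

≈ 46°S, 89°E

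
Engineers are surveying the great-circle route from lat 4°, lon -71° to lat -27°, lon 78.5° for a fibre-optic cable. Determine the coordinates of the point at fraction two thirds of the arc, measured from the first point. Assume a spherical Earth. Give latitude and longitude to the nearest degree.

≈ lat -42°, lon 22°

Convert each endpoint to a unit vector on the sphere (x = cos φ cos λ, y = cos φ sin λ, z = sin φ).
The central angle between the endpoints is δ = arccos(p₁·p₂) ≈ 2.494 rad (142.9°).
Interpolate at f = 2/3 with slerp weights a = sin((1−f)δ)/sin δ ≈ 1.225, b = sin(fδ)/sin δ ≈ 1.651.
p = a·p₁ + b·p₂ ≈ (0.691, 0.286, -0.664); φ = arcsin(p_z) ≈ -41.60°, λ = atan2(p_y, p_x) ≈ 22.49°.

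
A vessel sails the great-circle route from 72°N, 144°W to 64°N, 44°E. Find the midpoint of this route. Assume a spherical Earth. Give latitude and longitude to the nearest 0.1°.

Write both endpoints as unit vectors p₁, p₂ with components (cos φ cos λ, cos φ sin λ, sin φ).
The central angle between the endpoints is δ = arccos(p₁·p₂) ≈ 0.766 rad (43.9°).
Interpolate at f = 1/2 with slerp weights a = sin((1−f)δ)/sin δ ≈ 0.539, b = sin(fδ)/sin δ ≈ 0.539.
p = a·p₁ + b·p₂ ≈ (0.035, 0.066, 0.997); φ = arcsin(p_z) ≈ 85.70°, λ = atan2(p_y, p_x) ≈ 62.00°.

≈ 85.7°N, 62.0°E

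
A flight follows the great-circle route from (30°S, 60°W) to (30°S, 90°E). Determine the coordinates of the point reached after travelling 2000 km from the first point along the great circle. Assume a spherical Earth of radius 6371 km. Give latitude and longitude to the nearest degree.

≈ (45°S, 48°W)

From cos δ = sin φ₁ sin φ₂ + cos φ₁ cos φ₂ cos Δλ, the central angle is δ ≈ 1.982 rad (113.5°). The total great-circle distance is δ·R ≈ 1.982 × 6371 ≈ 12626 km, so the target fraction is f = 2000/12626 ≈ 0.158.
Interpolate at f ≈ 0.158 with slerp weights a = sin((1−f)δ)/sin δ ≈ 1.086, b = sin(fδ)/sin δ ≈ 0.337.
p = a·p₁ + b·p₂ ≈ (0.470, -0.523, -0.711); φ = arcsin(p_z) ≈ -45.34°, λ = atan2(p_y, p_x) ≈ -48.02°.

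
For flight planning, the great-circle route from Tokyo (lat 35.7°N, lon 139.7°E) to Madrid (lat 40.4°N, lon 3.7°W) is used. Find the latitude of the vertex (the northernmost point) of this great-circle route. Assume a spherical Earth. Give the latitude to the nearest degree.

≈ 68°N

The great circle lies in the plane with unit normal n̂ = (p₁ × p₂)/|p₁ × p₂|.
Here n̂_z ≈ -0.371; the vertex latitude is φ_max = arccos|n̂_z| ≈ 68.2°.
Check via Clairaut: cos φ_max = |cos φ₁| · sin C = cos(35.7°)·sin(27.2°) ≈ 0.371, again giving ≈ 68.2°.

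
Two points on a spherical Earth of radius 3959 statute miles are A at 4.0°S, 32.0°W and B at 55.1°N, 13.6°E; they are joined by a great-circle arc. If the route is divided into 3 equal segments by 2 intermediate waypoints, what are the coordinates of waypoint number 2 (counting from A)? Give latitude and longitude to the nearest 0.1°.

≈ 37.3°N, 8.6°W

From cos δ = sin φ₁ sin φ₂ + cos φ₁ cos φ₂ cos Δλ, the central angle is δ ≈ 1.222 rad (70.0°).
Interpolate at f = 2/3 with slerp weights a = sin((1−f)δ)/sin δ ≈ 0.421, b = sin(fδ)/sin δ ≈ 0.774.
p = a·p₁ + b·p₂ ≈ (0.787, -0.119, 0.605); φ = arcsin(p_z) ≈ 37.26°, λ = atan2(p_y, p_x) ≈ -8.57°.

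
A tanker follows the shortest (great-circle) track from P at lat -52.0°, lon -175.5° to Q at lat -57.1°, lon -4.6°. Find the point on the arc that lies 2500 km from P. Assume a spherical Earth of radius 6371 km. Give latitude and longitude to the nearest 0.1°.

Write both endpoints as unit vectors p₁, p₂ with components (cos φ cos λ, cos φ sin λ, sin φ).
The central angle between the endpoints is δ = arccos(p₁·p₂) ≈ 1.233 rad (70.6°). The total great-circle distance is δ·R ≈ 1.233 × 6371 ≈ 7855 km, so the target fraction is f = 2500/7855 ≈ 0.318.
Interpolate at f ≈ 0.318 with slerp weights a = sin((1−f)δ)/sin δ ≈ 0.790, b = sin(fδ)/sin δ ≈ 0.405.
p = a·p₁ + b·p₂ ≈ (-0.265, -0.056, -0.963); φ = arcsin(p_z) ≈ -74.27°, λ = atan2(p_y, p_x) ≈ -168.12°.

≈ lat -74.3°, lon -168.1°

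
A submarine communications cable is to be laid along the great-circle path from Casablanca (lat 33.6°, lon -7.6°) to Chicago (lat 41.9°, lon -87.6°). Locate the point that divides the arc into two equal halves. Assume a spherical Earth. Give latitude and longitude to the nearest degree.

≈ lat 45°, lon -45°

Write both endpoints as unit vectors p₁, p₂ with components (cos φ cos λ, cos φ sin λ, sin φ).
The central angle between the endpoints is δ = arccos(p₁·p₂) ≈ 1.073 rad (61.5°).
Interpolate at f = 1/2 with slerp weights a = sin((1−f)δ)/sin δ ≈ 0.582, b = sin(fδ)/sin δ ≈ 0.582.
p = a·p₁ + b·p₂ ≈ (0.498, -0.497, 0.710); φ = arcsin(p_z) ≈ 45.27°, λ = atan2(p_y, p_x) ≈ -44.90°.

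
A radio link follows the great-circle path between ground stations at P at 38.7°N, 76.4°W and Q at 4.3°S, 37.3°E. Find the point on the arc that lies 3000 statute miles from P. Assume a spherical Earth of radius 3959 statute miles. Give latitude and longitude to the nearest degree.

≈ 34°N, 22°W

The haversine formula gives a central angle δ ≈ 1.939 rad (111.1°) between the endpoints. The total great-circle distance is δ·R ≈ 1.939 × 3959 ≈ 7675 mi, so the target fraction is f = 3000/7675 ≈ 0.391.
Interpolate at f ≈ 0.391 with slerp weights a = sin((1−f)δ)/sin δ ≈ 0.991, b = sin(fδ)/sin δ ≈ 0.737.
p = a·p₁ + b·p₂ ≈ (0.766, -0.307, 0.565); φ = arcsin(p_z) ≈ 34.37°, λ = atan2(p_y, p_x) ≈ -21.82°.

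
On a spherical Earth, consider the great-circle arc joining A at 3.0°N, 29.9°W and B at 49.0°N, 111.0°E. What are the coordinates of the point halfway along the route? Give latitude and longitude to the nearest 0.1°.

≈ 51.5°N, 10.3°E

Convert each endpoint to a unit vector on the sphere (x = cos φ cos λ, y = cos φ sin λ, z = sin φ).
The central angle between the endpoints is δ = arccos(p₁·p₂) ≈ 2.059 rad (118.0°).
Interpolate at f = 1/2 with slerp weights a = sin((1−f)δ)/sin δ ≈ 0.970, b = sin(fδ)/sin δ ≈ 0.970.
p = a·p₁ + b·p₂ ≈ (0.612, 0.111, 0.783); φ = arcsin(p_z) ≈ 51.54°, λ = atan2(p_y, p_x) ≈ 10.31°.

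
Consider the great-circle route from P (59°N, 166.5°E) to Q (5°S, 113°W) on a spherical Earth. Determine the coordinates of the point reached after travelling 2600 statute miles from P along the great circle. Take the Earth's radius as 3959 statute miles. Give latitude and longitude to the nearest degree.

≈ (38°N, 144°W)

Write both endpoints as unit vectors p₁, p₂ with components (cos φ cos λ, cos φ sin λ, sin φ).
The central angle between the endpoints is δ = arccos(p₁·p₂) ≈ 1.561 rad (89.4°). The total great-circle distance is δ·R ≈ 1.561 × 3959 ≈ 6179 mi, so the target fraction is f = 2600/6179 ≈ 0.421.
Interpolate at f ≈ 0.421 with slerp weights a = sin((1−f)δ)/sin δ ≈ 0.786, b = sin(fδ)/sin δ ≈ 0.611.
p = a·p₁ + b·p₂ ≈ (-0.631, -0.465, 0.620); φ = arcsin(p_z) ≈ 38.35°, λ = atan2(p_y, p_x) ≈ -143.60°.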